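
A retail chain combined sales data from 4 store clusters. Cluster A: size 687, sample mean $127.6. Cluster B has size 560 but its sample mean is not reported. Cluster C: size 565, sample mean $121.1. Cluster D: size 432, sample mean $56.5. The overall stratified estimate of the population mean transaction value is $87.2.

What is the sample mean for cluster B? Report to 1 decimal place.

27.1

Σ Nₕx̄ₕ = N·μ, so 560·x̄_B = 2244·87.2 − (687·127.6 + 565·121.1 + 432·56.5).
= 195676.8 − 180490.7 = 15186.1.
x̄_B = 15186.1 / 560 = 27.118... → 27.1.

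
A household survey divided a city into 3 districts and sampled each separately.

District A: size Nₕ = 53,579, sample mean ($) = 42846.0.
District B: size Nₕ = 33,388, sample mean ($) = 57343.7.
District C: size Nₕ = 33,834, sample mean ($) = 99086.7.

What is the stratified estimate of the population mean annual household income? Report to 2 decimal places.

62604.92

N = 120801; weights Wₕ = Nₕ/N = (0.4435, 0.2764, 0.2801).
x̄_st = Σ Wₕ·x̄ₕ = 0.4435·42846.0 + 0.2764·57343.7 + 0.2801·99086.7 ≈ 62604.9180...
→ 62604.92.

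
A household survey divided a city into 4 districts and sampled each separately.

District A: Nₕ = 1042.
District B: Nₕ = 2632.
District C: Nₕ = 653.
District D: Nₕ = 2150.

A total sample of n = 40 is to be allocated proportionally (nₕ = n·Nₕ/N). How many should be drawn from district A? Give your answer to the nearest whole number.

N = 1042 + 2632 + 653 + 2150 = 6477.
n_A = 40·1042/6477 = 6.435... → 6.

6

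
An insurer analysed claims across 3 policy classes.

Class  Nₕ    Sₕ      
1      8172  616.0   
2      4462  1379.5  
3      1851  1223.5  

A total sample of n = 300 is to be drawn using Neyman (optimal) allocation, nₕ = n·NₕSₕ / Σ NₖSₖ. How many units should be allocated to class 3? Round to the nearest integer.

Σ NₕSₕ = 8172·616.0 + 4462·1379.5 + 1851·1223.5 = 13453979.5.
Share for 3: 2264698.5/13453979.5 = 0.16833.
n_3 = 300 × 0.16833 = 50.499... → 50.

50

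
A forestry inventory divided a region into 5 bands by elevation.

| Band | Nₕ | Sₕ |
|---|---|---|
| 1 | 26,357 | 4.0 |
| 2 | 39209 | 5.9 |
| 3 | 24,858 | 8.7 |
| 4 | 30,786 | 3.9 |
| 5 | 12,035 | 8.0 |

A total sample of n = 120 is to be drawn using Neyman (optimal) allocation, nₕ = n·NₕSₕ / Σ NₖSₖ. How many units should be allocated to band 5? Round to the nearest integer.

15

1: NₕSₕ = 26357·4.0 = 105428
2: NₕSₕ = 39209·5.9 = 231333.1
3: NₕSₕ = 24858·8.7 = 216264.6
4: NₕSₕ = 30786·3.9 = 120065.4
5: NₕSₕ = 12035·8.0 = 96280
Σ NₕSₕ = 769371.1.
n_5 = 120·96280/769371.1 = 15.017... → 15.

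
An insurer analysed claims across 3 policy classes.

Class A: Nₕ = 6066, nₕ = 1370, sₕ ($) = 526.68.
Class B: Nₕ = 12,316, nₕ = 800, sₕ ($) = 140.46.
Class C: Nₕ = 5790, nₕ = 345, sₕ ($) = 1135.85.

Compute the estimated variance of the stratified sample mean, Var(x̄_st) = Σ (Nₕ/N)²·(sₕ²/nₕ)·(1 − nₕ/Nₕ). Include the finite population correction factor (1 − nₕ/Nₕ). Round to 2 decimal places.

N = 24172; Wₕ = Nₕ/N.
class A: (6066/24172)²·526.68²/1370·(1 − 1370/6066) = 9.87139
class B: (12316/24172)²·140.46²/800·(1 − 800/12316) = 5.98634
class C: (5790/24172)²·1135.85²/345·(1 − 345/5790) = 201.77815
Sum = 217.63589 → 217.64.

217.64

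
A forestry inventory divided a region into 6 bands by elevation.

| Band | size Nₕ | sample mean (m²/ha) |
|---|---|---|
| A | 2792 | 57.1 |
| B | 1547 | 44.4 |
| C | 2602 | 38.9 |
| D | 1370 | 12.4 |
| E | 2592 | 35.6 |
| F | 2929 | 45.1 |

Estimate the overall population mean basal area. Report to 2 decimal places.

N = 13832; weights Wₕ = Nₕ/N = (0.2019, 0.1118, 0.1881, 0.0990, 0.1874, 0.2118).
x̄_st = Σ Wₕ·x̄ₕ = 0.2019·57.1 + 0.1118·44.4 + 0.1881·38.9 + 0.0990·12.4 + 0.1874·35.6 + 0.2118·45.1 ≈ 41.2586...
→ 41.26.

41.26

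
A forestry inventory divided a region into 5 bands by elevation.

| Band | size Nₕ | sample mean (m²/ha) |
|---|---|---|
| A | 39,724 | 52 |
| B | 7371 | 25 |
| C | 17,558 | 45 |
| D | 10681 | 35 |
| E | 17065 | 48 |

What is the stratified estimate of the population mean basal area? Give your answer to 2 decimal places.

x̄_st = (Σ Nₕx̄ₕ) / (Σ Nₕ) = (39724·52 + 7371·25 + 17558·45 + 10681·35 + 17065·48) / 92399
= 4232988 / 92399 = 45.8121... → 45.81.

45.81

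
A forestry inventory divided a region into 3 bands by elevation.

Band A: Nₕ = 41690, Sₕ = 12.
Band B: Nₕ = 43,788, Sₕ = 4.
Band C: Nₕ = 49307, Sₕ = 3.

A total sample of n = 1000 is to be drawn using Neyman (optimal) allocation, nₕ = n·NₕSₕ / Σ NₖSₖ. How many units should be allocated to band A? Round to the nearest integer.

608

A: NₕSₕ = 41690·12 = 500280
B: NₕSₕ = 43788·4 = 175152
C: NₕSₕ = 49307·3 = 147921
Σ NₕSₕ = 823353.
n_A = 1000·500280/823353 = 607.613... → 608.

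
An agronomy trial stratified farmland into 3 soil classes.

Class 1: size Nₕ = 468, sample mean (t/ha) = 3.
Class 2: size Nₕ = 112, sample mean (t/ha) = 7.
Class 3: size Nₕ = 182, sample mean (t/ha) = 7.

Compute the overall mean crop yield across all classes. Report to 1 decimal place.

x̄_st = (Σ Nₕx̄ₕ) / (Σ Nₕ) = (468·3 + 112·7 + 182·7) / 762
= 3462 / 762 = 4.543... → 4.5.

4.5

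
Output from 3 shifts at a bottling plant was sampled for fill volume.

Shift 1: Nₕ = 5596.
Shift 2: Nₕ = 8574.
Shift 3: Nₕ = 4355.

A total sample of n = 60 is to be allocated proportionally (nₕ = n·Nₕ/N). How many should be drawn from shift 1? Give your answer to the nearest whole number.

N = 5596 + 8574 + 4355 = 18525.
n_1 = 60·5596/18525 = 18.125... → 18.

18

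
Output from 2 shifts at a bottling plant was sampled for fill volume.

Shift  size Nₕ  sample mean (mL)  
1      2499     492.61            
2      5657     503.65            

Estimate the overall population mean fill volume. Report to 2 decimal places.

N = 8156; weights Wₕ = Nₕ/N = (0.3064, 0.6936).
x̄_st = Σ Wₕ·x̄ₕ = 0.3064·492.61 + 0.6936·503.65 ≈ 500.2673...
→ 500.27.

500.27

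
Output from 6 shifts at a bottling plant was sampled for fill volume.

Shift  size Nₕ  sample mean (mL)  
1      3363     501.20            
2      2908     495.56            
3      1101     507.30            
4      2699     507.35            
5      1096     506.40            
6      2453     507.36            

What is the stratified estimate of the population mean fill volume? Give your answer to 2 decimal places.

N = 3363 + 2908 + 1101 + 2699 + 1096 + 2453 = 13620.
Overall mean = Σ (Nₕ/N)·x̄ₕ — weight by population share, not a simple average.
Σ Nₕx̄ₕ = 3363·501.20 + 2908·495.56 + 1101·507.30 + 2699·507.35 + 1096·506.40 + 2453·507.36 = 1685535.6 + 1441088.48 + 558537.3 + 1369337.65 + 555014.4 + 1244554.08 = 6854067.51.
Divide by N: 6854067.51 / 13620 = 503.2355 → 503.24.

503.24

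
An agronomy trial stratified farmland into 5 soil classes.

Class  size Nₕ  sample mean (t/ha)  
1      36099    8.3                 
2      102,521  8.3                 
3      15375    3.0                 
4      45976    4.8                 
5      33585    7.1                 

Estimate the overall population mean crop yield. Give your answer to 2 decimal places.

N = 36099 + 102521 + 15375 + 45976 + 33585 = 233556.
Overall mean = Σ (Nₕ/N)·x̄ₕ — weight by population share, not a simple average.
Σ Nₕx̄ₕ = 36099·8.3 + 102521·8.3 + 15375·3.0 + 45976·4.8 + 33585·7.1 = 299621.7 + 850924.3 + 46125 + 220684.8 + 238453.5 = 1655809.3.
Divide by N: 1655809.3 / 233556 = 7.0896... → 7.09.

7.09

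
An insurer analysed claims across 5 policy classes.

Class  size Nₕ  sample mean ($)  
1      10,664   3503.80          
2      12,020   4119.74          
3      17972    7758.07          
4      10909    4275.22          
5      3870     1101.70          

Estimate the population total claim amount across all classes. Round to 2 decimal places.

Population total = Σ Nₕ·x̄ₕ (each stratum's size times its mean).
10664·3503.80 + 12020·4119.74 + 17972·7758.07 + 10909·4275.22 + 3870·1101.70 = 37364523.2 + 49519274.8 + 139428034.04 + 46638374.98 + 4263579 = 277213786.02.

277213786.02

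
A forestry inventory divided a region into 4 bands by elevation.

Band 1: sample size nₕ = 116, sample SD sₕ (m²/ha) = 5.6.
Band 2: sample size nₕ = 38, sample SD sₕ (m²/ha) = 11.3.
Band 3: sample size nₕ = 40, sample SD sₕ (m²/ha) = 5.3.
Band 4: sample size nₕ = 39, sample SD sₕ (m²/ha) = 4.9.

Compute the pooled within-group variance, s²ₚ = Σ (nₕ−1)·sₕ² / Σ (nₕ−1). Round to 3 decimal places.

45.148

1: (116−1)·5.6² = 115·31.36 = 3606.4
2: (38−1)·11.3² = 37·127.69 = 4724.53
3: (40−1)·5.3² = 39·28.09 = 1095.51
4: (39−1)·4.9² = 38·24.01 = 912.38
Numerator = 10338.82; denominator = Σ(nₕ−1) = 229.
s²ₚ = 10338.82/229 = 45.14769... → 45.148.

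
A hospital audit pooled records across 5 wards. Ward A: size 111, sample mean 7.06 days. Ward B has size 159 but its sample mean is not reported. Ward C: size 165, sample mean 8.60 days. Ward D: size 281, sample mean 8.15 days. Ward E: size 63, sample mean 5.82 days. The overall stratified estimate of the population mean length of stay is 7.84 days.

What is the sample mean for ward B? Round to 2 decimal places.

N = 111 + 159 + 165 + 281 + 63 = 779.
Overall total = μ·N = 7.84·779 = 6107.36.
Subtract the known strata: 111·7.06 + 165·8.60 + 281·8.15 + 63·5.82 = 4859.47.
Remaining total for ward B: 6107.36 − 4859.47 = 1247.89.
Divide by its size: 1247.89 / 159 = 7.8484... → 7.85.

7.85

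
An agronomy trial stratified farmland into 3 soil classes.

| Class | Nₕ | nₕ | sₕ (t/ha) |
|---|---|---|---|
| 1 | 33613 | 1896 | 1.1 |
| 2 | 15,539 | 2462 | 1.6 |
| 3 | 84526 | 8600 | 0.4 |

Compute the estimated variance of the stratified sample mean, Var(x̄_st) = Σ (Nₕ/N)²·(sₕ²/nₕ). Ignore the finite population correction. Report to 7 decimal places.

0.0000618

N = 133678. Term for each stratum: Wₕ²sₕ²/nₕ.
Var(x̄_st) = 0.0000403498 + 0.0000140501 + 0.0000074384 = 0.0000618383 → 0.0000618.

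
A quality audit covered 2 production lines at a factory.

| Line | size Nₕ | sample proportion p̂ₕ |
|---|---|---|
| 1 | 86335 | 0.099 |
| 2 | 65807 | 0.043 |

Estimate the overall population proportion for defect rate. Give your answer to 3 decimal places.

0.075

Wₕ = Nₕ/N with N = 152142: 0.5675, 0.4325.
p̂_st = 0.5675·0.099 + 0.4325·0.043 ≈ 0.07478... → 0.075.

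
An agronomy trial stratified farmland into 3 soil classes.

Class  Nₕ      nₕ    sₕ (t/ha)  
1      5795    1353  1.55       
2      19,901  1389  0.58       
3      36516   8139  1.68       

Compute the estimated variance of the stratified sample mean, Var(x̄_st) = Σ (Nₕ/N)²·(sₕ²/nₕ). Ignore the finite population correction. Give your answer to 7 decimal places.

0.0001597

N = 62212. Term for each stratum: Wₕ²sₕ²/nₕ.
Var(x̄_st) = 0.0000154072 + 0.0000247831 + 0.0001194718 = 0.0001596621 → 0.0001597.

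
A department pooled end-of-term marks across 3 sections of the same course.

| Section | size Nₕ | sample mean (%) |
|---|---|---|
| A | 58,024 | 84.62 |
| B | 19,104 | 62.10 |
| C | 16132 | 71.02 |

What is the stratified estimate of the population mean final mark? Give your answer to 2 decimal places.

77.65

N = 93260; weights Wₕ = Nₕ/N = (0.6222, 0.2048, 0.1730).
x̄_st = Σ Wₕ·x̄ₕ = 0.6222·84.62 + 0.2048·62.10 + 0.1730·71.02 ≈ 77.6543...
→ 77.65.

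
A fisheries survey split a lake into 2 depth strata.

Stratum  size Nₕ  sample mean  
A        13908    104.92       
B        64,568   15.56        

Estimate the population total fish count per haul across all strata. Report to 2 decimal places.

Population total = Σ Nₕ·x̄ₕ (each stratum's size times its mean).
13908·104.92 + 64568·15.56 = 1459227.36 + 1004678.08 = 2463905.44.

2463905.44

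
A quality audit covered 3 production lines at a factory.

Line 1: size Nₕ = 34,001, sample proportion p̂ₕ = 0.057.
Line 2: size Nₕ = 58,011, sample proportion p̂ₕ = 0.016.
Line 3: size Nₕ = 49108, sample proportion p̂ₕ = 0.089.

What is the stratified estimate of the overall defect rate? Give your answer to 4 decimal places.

N = 34001 + 58011 + 49108 = 141120.
Overall proportion = Σ (Nₕ/N)·p̂ₕ.
Σ Nₕp̂ₕ = 1938.057 + 928.176 + 4370.612 = 7236.845.
7236.845 / 141120 = 0.051281... → 0.0513.

0.0513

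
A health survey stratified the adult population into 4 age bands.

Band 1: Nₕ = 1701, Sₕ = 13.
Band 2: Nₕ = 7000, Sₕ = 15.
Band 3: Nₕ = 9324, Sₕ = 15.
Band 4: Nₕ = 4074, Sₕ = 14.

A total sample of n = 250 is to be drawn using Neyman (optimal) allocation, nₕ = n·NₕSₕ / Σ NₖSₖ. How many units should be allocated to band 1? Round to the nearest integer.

17

Σ NₕSₕ = 1701·13 + 7000·15 + 9324·15 + 4074·14 = 324009.
Share for 1: 22113/324009 = 0.06825.
n_1 = 250 × 0.06825 = 17.062... → 17.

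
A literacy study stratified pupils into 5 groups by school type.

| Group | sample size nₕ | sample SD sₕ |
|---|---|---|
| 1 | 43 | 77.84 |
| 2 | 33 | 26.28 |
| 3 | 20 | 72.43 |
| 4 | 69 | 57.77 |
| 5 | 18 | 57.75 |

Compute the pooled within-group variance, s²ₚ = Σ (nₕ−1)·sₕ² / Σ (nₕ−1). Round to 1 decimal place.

Degrees of freedom: 42 + 32 + 19 + 68 + 17 = 178.
Σ(nₕ−1)sₕ² = 42·6059.0656 + 32·690.6384 + 19·5246.1049 + 68·3337.3729 + 17·3335.0625 = 659894.5968.
s²ₚ = 659894.5968 / 178 = 3707.273... → 3707.3.

3707.3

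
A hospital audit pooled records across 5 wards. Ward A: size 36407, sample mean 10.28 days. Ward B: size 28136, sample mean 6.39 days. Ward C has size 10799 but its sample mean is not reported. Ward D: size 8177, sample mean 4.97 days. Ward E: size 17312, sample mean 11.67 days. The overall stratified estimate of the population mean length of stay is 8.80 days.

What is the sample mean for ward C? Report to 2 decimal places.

8.39

Σ Nₕx̄ₕ = N·μ, so 10799·x̄_C = 100831·8.80 − (36407·10.28 + 28136·6.39 + 8177·4.97 + 17312·11.67).
= 887312.8 − 796723.73 = 90589.07.
x̄_C = 90589.07 / 10799 = 8.3887... → 8.39.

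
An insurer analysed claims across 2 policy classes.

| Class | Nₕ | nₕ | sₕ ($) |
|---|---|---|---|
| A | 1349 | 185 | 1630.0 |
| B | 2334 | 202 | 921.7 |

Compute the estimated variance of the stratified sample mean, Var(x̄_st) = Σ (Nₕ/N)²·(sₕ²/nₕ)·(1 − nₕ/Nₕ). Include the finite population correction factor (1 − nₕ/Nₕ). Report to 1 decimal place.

3205.3

N = 3683; Wₕ = Nₕ/N.
class A: (1349/3683)²·1630.0²/185·(1 − 185/1349) = 1662.5127
class B: (2334/3683)²·921.7²/202·(1 − 202/2334) = 1542.8099
Sum = 3205.3226 → 3205.3.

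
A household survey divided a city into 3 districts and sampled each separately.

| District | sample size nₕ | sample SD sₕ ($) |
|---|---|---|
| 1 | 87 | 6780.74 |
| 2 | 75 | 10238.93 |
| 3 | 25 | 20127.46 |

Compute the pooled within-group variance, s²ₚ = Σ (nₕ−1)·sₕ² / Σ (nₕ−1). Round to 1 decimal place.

Degrees of freedom: 86 + 74 + 24 = 184.
Σ(nₕ−1)sₕ² = 86·45978434.9476 + 74·104835687.5449 + 24·405114646.0516 = 21434737789.0546.
s²ₚ = 21434737789.0546 / 184 = 116493140.158... → 116493140.2.

116493140.2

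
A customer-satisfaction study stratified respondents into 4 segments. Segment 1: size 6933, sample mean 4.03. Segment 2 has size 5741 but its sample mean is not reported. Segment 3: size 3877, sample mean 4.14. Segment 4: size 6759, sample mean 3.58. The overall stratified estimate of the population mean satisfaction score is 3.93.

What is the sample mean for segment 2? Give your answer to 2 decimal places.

4.08

Σ Nₕx̄ₕ = N·μ, so 5741·x̄_2 = 23310·3.93 − (6933·4.03 + 3877·4.14 + 6759·3.58).
= 91608.3 − 68187.99 = 23420.31.
x̄_2 = 23420.31 / 5741 = 4.0795... → 4.08.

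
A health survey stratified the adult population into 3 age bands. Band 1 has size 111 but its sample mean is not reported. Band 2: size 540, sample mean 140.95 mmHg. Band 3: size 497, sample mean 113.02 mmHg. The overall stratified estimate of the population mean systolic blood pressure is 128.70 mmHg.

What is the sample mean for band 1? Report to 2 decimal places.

N = 111 + 540 + 497 = 1148.
Overall total = μ·N = 128.70·1148 = 147747.6.
Subtract the known strata: 540·140.95 + 497·113.02 = 132283.94.
Remaining total for band 1: 147747.6 − 132283.94 = 15463.66.
Divide by its size: 15463.66 / 111 = 139.3123... → 139.31.

139.31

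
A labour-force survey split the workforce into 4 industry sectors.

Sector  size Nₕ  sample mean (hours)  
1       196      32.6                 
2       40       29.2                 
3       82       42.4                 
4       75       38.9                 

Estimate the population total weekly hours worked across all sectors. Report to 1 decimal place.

13951.9

1: 196·32.6 = 6389.6
2: 40·29.2 = 1168
3: 82·42.4 = 3476.8
4: 75·38.9 = 2917.5
τ̂ = Σ Nₕx̄ₕ = 13951.9.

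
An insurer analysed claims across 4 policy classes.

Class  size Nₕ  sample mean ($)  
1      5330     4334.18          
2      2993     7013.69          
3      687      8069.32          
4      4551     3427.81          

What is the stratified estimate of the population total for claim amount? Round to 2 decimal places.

65236739.72

1: 5330·4334.18 = 23101179.4
2: 2993·7013.69 = 20991974.17
3: 687·8069.32 = 5543622.84
4: 4551·3427.81 = 15599963.31
τ̂ = Σ Nₕx̄ₕ = 65236739.72.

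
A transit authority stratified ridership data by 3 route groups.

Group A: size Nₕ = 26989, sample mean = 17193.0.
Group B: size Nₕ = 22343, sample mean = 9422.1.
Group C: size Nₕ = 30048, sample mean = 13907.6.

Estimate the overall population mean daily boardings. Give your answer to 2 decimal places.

N = 79380; weights Wₕ = Nₕ/N = (0.3400, 0.2815, 0.3785).
x̄_st = Σ Wₕ·x̄ₕ = 0.3400·17193.0 + 0.2815·9422.1 + 0.3785·13907.6 ≈ 13762.0990...
→ 13762.10.

13762.10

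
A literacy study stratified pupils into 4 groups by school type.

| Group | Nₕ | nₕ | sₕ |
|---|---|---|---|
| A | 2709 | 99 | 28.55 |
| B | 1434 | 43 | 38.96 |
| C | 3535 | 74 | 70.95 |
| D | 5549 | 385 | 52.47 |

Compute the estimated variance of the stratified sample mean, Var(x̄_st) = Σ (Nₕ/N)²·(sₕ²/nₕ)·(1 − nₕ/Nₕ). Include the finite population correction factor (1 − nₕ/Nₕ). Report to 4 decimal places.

N = 13227; Wₕ = Nₕ/N.
group A: (2709/13227)²·28.55²/99·(1 − 99/2709) = 0.3327391
group B: (1434/13227)²·38.96²/43·(1 − 43/1434) = 0.4024603
group C: (3535/13227)²·70.95²/74·(1 − 74/3535) = 4.7570902
group D: (5549/13227)²·52.47²/385·(1 − 385/5549) = 1.1712232
Sum = 6.6635128 → 6.6635.

6.6635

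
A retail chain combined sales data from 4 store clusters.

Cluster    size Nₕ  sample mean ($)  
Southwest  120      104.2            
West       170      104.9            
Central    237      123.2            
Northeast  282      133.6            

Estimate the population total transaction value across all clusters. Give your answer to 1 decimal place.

Population total = Σ Nₕ·x̄ₕ (each stratum's size times its mean).
120·104.2 + 170·104.9 + 237·123.2 + 282·133.6 = 12504 + 17833 + 29198.4 + 37675.2 = 97210.6.

97210.6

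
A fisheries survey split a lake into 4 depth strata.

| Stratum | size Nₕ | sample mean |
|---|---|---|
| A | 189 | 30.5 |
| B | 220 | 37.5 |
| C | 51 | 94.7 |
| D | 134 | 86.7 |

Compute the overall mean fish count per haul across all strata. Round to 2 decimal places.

N = 189 + 220 + 51 + 134 = 594.
Weight each subgroup mean by Nₕ/N and sum.
Σ Nₕx̄ₕ = 189·30.5 + 220·37.5 + 51·94.7 + 134·86.7 = 5764.5 + 8250 + 4829.7 + 11617.8 = 30462.
Divide by N: 30462 / 594 = 51.2828... → 51.28.

51.28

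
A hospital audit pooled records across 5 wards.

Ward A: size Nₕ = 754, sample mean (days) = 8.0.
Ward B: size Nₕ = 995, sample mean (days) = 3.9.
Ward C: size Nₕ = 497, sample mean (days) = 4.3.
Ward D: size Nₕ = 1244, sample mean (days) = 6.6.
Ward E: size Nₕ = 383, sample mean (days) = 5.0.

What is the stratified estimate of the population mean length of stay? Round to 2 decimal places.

N = 754 + 995 + 497 + 1244 + 383 = 3873.
The stratified mean weights each stratum mean by its population share Nₕ/N.
Σ Nₕx̄ₕ = 754·8.0 + 995·3.9 + 497·4.3 + 1244·6.6 + 383·5.0 = 6032 + 3880.5 + 2137.1 + 8210.4 + 1915 = 22175.
Divide by N: 22175 / 3873 = 5.7255... → 5.73.

5.73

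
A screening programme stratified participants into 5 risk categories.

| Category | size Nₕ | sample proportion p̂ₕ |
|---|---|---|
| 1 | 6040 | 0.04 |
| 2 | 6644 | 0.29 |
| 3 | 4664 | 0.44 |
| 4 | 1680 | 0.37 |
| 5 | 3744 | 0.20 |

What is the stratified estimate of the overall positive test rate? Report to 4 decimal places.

0.2455

Wₕ = Nₕ/N with N = 22772: 0.2652, 0.2918, 0.2048, 0.0738, 0.1644.
p̂_st = 0.2652·0.04 + 0.2918·0.29 + 0.2048·0.44 + 0.0738·0.37 + 0.1644·0.20 ≈ 0.245517... → 0.2455.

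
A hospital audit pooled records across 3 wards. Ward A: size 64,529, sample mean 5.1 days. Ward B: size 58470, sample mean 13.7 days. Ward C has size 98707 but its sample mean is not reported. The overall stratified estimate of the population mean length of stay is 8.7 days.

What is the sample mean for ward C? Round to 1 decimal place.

8.1

N = 64529 + 58470 + 98707 = 221706.
Overall total = μ·N = 8.7·221706 = 1928842.2.
Subtract the known strata: 64529·5.1 + 58470·13.7 = 1130136.9.
Remaining total for ward C: 1928842.2 − 1130136.9 = 798705.3.
Divide by its size: 798705.3 / 98707 = 8.092... → 8.1.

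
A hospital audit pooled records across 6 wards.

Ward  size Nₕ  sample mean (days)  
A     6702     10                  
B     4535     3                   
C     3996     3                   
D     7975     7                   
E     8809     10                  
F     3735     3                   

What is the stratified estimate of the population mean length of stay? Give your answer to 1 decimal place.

6.9

N = 35752; weights Wₕ = Nₕ/N = (0.1875, 0.1268, 0.1118, 0.2231, 0.2464, 0.1045).
x̄_st = Σ Wₕ·x̄ₕ = 0.1875·10 + 0.1268·3 + 0.1118·3 + 0.2231·7 + 0.2464·10 + 0.1045·3 ≈ 6.929...
→ 6.9.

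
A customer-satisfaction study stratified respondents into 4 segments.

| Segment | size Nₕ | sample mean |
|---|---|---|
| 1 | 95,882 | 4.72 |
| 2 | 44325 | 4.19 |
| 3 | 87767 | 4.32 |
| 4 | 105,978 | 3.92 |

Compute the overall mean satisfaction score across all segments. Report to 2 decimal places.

4.29

N = 333952; weights Wₕ = Nₕ/N = (0.2871, 0.1327, 0.2628, 0.3173).
x̄_st = Σ Wₕ·x̄ₕ = 0.2871·4.72 + 0.1327·4.19 + 0.2628·4.32 + 0.3173·3.92 ≈ 4.2907...
→ 4.29.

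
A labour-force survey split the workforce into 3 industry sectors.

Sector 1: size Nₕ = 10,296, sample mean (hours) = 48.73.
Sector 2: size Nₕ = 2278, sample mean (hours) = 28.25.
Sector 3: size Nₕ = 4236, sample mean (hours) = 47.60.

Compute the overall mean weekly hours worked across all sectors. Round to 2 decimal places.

N = 10296 + 2278 + 4236 = 16810.
The stratified mean weights each stratum mean by its population share Nₕ/N.
Σ Nₕx̄ₕ = 10296·48.73 + 2278·28.25 + 4236·47.60 = 501724.08 + 64353.5 + 201633.6 = 767711.18.
Divide by N: 767711.18 / 16810 = 45.6699... → 45.67.

45.67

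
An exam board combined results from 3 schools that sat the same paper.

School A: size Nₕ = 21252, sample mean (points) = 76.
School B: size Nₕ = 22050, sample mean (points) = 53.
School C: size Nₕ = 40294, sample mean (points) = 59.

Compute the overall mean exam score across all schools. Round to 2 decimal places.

N = 83596; weights Wₕ = Nₕ/N = (0.2542, 0.2638, 0.4820).
x̄_st = Σ Wₕ·x̄ₕ = 0.2542·76 + 0.2638·53 + 0.4820·59 ≈ 61.7392...
→ 61.74.

61.74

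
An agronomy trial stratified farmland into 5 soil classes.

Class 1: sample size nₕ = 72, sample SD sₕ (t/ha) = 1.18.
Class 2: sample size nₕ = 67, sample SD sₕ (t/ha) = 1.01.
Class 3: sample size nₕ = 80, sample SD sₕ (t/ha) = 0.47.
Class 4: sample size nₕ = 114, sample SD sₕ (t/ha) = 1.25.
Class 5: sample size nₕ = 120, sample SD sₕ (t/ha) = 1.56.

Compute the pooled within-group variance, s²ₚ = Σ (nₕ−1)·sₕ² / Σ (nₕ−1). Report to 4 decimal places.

1.4504

1: (72−1)·1.18² = 71·1.3924 = 98.8604
2: (67−1)·1.01² = 66·1.0201 = 67.3266
3: (80−1)·0.47² = 79·0.2209 = 17.4511
4: (114−1)·1.25² = 113·1.5625 = 176.5625
5: (120−1)·1.56² = 119·2.4336 = 289.5984
Numerator = 649.799; denominator = Σ(nₕ−1) = 448.
s²ₚ = 649.799/448 = 1.450444... → 1.4504.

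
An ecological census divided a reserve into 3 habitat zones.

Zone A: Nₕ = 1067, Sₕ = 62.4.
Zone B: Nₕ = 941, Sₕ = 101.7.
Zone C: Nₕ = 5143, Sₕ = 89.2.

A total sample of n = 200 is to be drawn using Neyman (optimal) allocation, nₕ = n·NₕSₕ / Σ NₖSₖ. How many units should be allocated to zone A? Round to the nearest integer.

A: NₕSₕ = 1067·62.4 = 66580.8
B: NₕSₕ = 941·101.7 = 95699.7
C: NₕSₕ = 5143·89.2 = 458755.6
Σ NₕSₕ = 621036.1.
n_A = 200·66580.8/621036.1 = 21.442... → 21.

21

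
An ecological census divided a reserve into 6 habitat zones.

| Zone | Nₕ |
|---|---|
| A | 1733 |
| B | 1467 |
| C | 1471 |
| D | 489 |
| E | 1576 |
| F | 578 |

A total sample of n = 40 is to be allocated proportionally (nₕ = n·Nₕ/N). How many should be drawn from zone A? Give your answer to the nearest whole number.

9

Share of zone A = 1733/7314 = 0.23694.
Allocate 40 × 0.23694 = 9.478... → 9.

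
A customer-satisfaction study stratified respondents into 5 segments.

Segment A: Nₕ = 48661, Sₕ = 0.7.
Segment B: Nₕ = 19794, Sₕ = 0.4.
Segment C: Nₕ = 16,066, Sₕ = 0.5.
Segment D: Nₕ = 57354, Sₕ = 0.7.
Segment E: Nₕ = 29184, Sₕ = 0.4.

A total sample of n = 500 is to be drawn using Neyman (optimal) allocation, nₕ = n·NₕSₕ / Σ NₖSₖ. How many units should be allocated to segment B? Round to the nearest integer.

Σ NₕSₕ = 48661·0.7 + 19794·0.4 + 16066·0.5 + 57354·0.7 + 29184·0.4 = 101834.7.
Share for B: 7917.6/101834.7 = 0.07775.
n_B = 500 × 0.07775 = 38.875... → 39.

39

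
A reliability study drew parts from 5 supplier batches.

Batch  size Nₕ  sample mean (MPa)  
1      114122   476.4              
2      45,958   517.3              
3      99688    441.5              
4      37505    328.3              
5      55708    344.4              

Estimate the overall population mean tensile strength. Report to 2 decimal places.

x̄_st = (Σ Nₕx̄ₕ) / (Σ Nₕ) = (114122·476.4 + 45958·517.3 + 99688·441.5 + 37505·328.3 + 55708·344.4) / 352981
= 153652772.9 / 352981 = 435.3004... → 435.30.

435.30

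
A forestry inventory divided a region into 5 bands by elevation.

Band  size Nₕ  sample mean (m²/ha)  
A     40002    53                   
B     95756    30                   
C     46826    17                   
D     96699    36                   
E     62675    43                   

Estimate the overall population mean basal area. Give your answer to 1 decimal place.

35.0

x̄_st = (Σ Nₕx̄ₕ) / (Σ Nₕ) = (40002·53 + 95756·30 + 46826·17 + 96699·36 + 62675·43) / 341958
= 11965017 / 341958 = 34.990... → 35.0.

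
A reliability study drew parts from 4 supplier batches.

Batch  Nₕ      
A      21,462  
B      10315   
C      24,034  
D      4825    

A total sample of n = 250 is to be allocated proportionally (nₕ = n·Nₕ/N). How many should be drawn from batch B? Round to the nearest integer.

43

N = 21462 + 10315 + 24034 + 4825 = 60636.
n_B = 250·10315/60636 = 42.528... → 43.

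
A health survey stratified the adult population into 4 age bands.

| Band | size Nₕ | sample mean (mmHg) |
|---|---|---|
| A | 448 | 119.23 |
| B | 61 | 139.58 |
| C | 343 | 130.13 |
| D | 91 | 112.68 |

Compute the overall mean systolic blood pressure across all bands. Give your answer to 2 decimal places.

123.88

x̄_st = (Σ Nₕx̄ₕ) / (Σ Nₕ) = (448·119.23 + 61·139.58 + 343·130.13 + 91·112.68) / 943
= 116817.89 / 943 = 123.8790... → 123.88.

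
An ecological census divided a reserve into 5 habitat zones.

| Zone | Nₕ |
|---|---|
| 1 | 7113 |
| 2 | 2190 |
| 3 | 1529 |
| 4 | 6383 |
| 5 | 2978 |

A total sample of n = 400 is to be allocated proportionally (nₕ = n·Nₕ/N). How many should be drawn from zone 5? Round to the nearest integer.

Share of zone 5 = 2978/20193 = 0.14748.
Allocate 400 × 0.14748 = 58.991... → 59.

59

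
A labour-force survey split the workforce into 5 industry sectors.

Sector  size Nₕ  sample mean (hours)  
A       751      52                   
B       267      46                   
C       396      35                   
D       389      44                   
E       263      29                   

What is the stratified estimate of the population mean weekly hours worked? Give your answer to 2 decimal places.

43.53

N = 751 + 267 + 396 + 389 + 263 = 2066.
The stratified mean weights each stratum mean by its population share Nₕ/N.
Σ Nₕx̄ₕ = 751·52 + 267·46 + 396·35 + 389·44 + 263·29 = 39052 + 12282 + 13860 + 17116 + 7627 = 89937.
Divide by N: 89937 / 2066 = 43.5319... → 43.53.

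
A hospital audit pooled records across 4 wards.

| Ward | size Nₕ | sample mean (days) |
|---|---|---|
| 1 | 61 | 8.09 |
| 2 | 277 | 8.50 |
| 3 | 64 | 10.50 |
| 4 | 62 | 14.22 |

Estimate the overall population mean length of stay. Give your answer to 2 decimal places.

9.49

x̄_st = (Σ Nₕx̄ₕ) / (Σ Nₕ) = (61·8.09 + 277·8.50 + 64·10.50 + 62·14.22) / 464
= 4401.63 / 464 = 9.4863... → 9.49.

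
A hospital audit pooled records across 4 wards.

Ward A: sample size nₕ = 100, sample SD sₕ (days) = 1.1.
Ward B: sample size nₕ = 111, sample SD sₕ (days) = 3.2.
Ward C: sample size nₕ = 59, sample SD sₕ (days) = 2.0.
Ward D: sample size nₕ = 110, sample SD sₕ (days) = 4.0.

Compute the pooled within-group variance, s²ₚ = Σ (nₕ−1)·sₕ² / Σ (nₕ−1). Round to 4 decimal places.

Degrees of freedom: 99 + 110 + 58 + 109 = 376.
Σ(nₕ−1)sₕ² = 99·1.21 + 110·10.24 + 58·4 + 109·16 = 3222.19.
s²ₚ = 3222.19 / 376 = 8.569654... → 8.5697.

8.5697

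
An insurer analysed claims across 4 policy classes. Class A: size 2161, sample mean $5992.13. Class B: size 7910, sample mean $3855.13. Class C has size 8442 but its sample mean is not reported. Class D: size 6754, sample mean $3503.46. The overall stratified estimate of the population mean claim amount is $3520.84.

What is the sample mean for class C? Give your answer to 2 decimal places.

Σ Nₕx̄ₕ = N·μ, so 8442·x̄_C = 25267·3520.84 − (2161·5992.13 + 7910·3855.13 + 6754·3503.46).
= 88961064.28 − 67105440.07 = 21855624.21.
x̄_C = 21855624.21 / 8442 = 2588.9154... → 2588.92.

2588.92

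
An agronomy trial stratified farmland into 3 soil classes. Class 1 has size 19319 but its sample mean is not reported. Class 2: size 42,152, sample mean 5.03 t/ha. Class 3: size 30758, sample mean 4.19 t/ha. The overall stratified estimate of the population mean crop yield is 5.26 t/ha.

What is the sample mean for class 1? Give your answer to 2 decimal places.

7.47

N = 19319 + 42152 + 30758 = 92229.
Overall total = μ·N = 5.26·92229 = 485124.54.
Subtract the known strata: 42152·5.03 + 30758·4.19 = 340900.58.
Remaining total for class 1: 485124.54 − 340900.58 = 144223.96.
Divide by its size: 144223.96 / 19319 = 7.4654... → 7.47.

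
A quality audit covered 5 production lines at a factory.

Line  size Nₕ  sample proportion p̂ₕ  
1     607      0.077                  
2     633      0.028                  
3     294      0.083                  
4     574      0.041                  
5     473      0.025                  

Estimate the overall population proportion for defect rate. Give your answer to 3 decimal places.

Wₕ = Nₕ/N with N = 2581: 0.2352, 0.2453, 0.1139, 0.2224, 0.1833.
p̂_st = 0.2352·0.077 + 0.2453·0.028 + 0.1139·0.083 + 0.2224·0.041 + 0.1833·0.025 ≈ 0.04813... → 0.048.

0.048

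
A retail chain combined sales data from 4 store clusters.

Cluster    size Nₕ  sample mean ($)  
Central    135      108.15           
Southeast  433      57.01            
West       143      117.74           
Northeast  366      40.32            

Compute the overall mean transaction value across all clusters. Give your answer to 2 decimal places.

65.81

x̄_st = (Σ Nₕx̄ₕ) / (Σ Nₕ) = (135·108.15 + 433·57.01 + 143·117.74 + 366·40.32) / 1077
= 70879.52 / 1077 = 65.8120... → 65.81.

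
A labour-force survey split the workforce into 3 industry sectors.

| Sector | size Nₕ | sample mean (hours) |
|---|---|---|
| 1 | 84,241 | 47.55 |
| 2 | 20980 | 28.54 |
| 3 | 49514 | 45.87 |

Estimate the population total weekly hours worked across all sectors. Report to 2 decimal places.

6875635.93

Population total = Σ Nₕ·x̄ₕ (each stratum's size times its mean).
84241·47.55 + 20980·28.54 + 49514·45.87 = 4005659.55 + 598769.2 + 2271207.18 = 6875635.93.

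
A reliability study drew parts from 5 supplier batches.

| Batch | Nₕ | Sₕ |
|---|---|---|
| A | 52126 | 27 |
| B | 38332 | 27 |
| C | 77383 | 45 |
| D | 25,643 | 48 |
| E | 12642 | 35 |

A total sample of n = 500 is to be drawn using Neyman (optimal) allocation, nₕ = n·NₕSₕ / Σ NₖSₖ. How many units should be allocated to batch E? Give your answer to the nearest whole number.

29

A: NₕSₕ = 52126·27 = 1407402
B: NₕSₕ = 38332·27 = 1034964
C: NₕSₕ = 77383·45 = 3482235
D: NₕSₕ = 25643·48 = 1230864
E: NₕSₕ = 12642·35 = 442470
Σ NₕSₕ = 7597935.
n_E = 500·442470/7597935 = 29.118... → 29.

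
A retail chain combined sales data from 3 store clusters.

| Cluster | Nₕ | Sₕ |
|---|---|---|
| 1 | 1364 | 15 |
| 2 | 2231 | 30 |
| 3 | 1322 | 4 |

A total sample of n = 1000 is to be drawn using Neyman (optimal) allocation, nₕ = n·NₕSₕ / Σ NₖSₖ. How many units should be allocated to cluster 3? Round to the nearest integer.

1: NₕSₕ = 1364·15 = 20460
2: NₕSₕ = 2231·30 = 66930
3: NₕSₕ = 1322·4 = 5288
Σ NₕSₕ = 92678.
n_3 = 1000·5288/92678 = 57.058... → 57.

57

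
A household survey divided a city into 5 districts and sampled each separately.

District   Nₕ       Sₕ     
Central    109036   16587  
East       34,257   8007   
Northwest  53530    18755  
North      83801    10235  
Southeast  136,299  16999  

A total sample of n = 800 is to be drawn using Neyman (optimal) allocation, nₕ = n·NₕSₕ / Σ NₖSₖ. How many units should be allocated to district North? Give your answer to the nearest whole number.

110

Σ NₕSₕ = 109036·16587 + 34257·8007 + 53530·18755 + 83801·10235 + 136299·16999 = 6261481017.
Share for North: 857703235/6261481017 = 0.13698.
n_North = 800 × 0.13698 = 109.585... → 110.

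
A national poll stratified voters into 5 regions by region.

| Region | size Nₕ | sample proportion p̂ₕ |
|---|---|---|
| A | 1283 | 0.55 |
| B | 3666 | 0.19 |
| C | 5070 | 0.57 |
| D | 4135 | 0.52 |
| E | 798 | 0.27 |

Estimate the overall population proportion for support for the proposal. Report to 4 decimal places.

0.4453

N = 1283 + 3666 + 5070 + 4135 + 798 = 14952.
Overall proportion = Σ (Nₕ/N)·p̂ₕ.
Σ Nₕp̂ₕ = 705.65 + 696.54 + 2889.9 + 2150.2 + 215.46 = 6657.75.
6657.75 / 14952 = 0.445275... → 0.4453.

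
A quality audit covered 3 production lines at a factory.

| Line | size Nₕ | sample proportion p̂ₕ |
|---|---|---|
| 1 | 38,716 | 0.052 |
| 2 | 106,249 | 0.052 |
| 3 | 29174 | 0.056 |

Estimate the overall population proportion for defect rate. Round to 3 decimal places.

0.053

N = 38716 + 106249 + 29174 = 174139.
Overall proportion = Σ (Nₕ/N)·p̂ₕ.
Σ Nₕp̂ₕ = 2013.232 + 5524.948 + 1633.744 = 9171.924.
9171.924 / 174139 = 0.05267... → 0.053.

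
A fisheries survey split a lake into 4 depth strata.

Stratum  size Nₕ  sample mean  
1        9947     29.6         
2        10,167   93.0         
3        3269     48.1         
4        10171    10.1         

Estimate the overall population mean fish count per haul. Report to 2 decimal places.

x̄_st = (Σ Nₕx̄ₕ) / (Σ Nₕ) = (9947·29.6 + 10167·93.0 + 3269·48.1 + 10171·10.1) / 33554
= 1499928.2 / 33554 = 44.7019... → 44.70.

44.70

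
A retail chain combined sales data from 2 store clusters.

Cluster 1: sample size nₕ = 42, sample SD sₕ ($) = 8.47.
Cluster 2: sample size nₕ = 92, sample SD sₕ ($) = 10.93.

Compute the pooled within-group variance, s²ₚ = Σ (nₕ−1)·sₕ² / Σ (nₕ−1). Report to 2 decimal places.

104.64

1: (42−1)·8.47² = 41·71.7409 = 2941.3769
2: (92−1)·10.93² = 91·119.4649 = 10871.3059
Numerator = 13812.6828; denominator = Σ(nₕ−1) = 132.
s²ₚ = 13812.6828/132 = 104.6415... → 104.64.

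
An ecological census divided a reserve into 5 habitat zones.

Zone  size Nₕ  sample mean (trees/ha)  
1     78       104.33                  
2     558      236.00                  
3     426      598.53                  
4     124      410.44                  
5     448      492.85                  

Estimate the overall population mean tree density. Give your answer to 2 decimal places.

407.89

N = 78 + 558 + 426 + 124 + 448 = 1634.
The stratified mean weights each stratum mean by its population share Nₕ/N.
Σ Nₕx̄ₕ = 78·104.33 + 558·236.00 + 426·598.53 + 124·410.44 + 448·492.85 = 8137.74 + 131688 + 254973.78 + 50894.56 + 220796.8 = 666490.88.
Divide by N: 666490.88 / 1634 = 407.8892... → 407.89.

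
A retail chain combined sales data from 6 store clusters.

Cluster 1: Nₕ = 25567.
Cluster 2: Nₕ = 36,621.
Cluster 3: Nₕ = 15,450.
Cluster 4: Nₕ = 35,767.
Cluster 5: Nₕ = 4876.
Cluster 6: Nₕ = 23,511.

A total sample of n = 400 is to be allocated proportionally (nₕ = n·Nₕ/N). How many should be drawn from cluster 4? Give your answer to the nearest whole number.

101

N = 25567 + 36621 + 15450 + 35767 + 4876 + 23511 = 141792.
n_4 = 400·35767/141792 = 100.900... → 101.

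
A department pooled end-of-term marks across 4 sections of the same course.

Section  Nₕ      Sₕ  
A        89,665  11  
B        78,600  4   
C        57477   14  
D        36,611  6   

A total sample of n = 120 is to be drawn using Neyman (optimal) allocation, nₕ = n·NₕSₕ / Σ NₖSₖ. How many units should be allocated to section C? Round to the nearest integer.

Σ NₕSₕ = 89665·11 + 78600·4 + 57477·14 + 36611·6 = 2325059.
Share for C: 804678/2325059 = 0.34609.
n_C = 120 × 0.34609 = 41.531... → 42.

42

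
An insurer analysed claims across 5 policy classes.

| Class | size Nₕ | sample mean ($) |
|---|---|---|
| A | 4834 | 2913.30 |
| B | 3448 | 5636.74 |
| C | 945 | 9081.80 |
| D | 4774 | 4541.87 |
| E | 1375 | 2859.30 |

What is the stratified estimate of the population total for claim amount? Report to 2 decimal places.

67715097.60

A: 4834·2913.30 = 14082892.2
B: 3448·5636.74 = 19435479.52
C: 945·9081.80 = 8582301
D: 4774·4541.87 = 21682887.38
E: 1375·2859.30 = 3931537.5
τ̂ = Σ Nₕx̄ₕ = 67715097.60.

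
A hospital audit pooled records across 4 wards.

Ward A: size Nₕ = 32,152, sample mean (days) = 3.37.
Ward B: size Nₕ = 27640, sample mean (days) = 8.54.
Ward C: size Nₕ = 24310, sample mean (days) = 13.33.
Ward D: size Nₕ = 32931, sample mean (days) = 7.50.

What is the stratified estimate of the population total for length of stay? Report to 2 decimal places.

A: 32152·3.37 = 108352.24
B: 27640·8.54 = 236045.6
C: 24310·13.33 = 324052.3
D: 32931·7.50 = 246982.5
τ̂ = Σ Nₕx̄ₕ = 915432.64.

915432.64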